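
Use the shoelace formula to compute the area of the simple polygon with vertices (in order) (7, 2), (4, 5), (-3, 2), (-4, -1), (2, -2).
Area = 89/2

Shoelace formula: Area = (1/2) |Σ_i (x_i · y_{i+1} − x_{i+1} · y_i)| (indices mod n). Compute each cross term:
  (7)(5) − (4)(2) = 27
  (4)(2) − (-3)(5) = 23
  (-3)(-1) − (-4)(2) = 11
  (-4)(-2) − (2)(-1) = 10
  (2)(2) − (7)(-2) = 18
Sum = 89, so (signed) Area = 89/2 = 89/2, |Area| = 89/2.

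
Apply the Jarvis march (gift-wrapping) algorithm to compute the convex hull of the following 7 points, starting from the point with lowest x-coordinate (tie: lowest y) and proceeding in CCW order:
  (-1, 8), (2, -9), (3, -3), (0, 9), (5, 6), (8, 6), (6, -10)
Hull (CCW) = [(-1, 8), (2, -9), (6, -10), (8, 6), (0, 9)]

Jarvis march: at each step, from the current hull vertex p, select the next vertex q as the point such that every other point lies strictly to the left of (or on) the directed line p → q. (Equivalently: for every other point r, the cross product (q − p) × (r − p) ≥ 0.)
Starting point (lowest x, tie lowest y): (-1, 8). Wrap until returning to start. Resulting hull: (-1, 8), (2, -9), (6, -10), (8, 6), (0, 9).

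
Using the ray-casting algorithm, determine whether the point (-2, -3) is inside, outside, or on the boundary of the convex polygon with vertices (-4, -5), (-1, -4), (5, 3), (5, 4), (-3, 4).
The point (-2, -3) lies strictly inside the polygon

Cast a horizontal ray to the right from the query point and count how many polygon edges it crosses (each edge strictly once or zero times, handled with the usual half-open convention). 
Parity of crossings → odd ⇒ inside.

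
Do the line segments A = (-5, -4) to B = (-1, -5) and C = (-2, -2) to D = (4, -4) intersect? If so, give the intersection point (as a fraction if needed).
No (intersection of containing lines falls outside at least one segment)

Parametrize and solve: t = 9, s = 11/2. At least one of these is outside [0, 1], so the segments do not intersect.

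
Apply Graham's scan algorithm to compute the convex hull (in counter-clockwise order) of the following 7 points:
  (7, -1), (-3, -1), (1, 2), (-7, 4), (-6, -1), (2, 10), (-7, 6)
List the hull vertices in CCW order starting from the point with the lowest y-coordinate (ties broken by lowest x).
Hull (CCW) = [(-6, -1), (7, -1), (2, 10), (-7, 6), (-7, 4)]

Graham scan procedure:
  1. Find the pivot p₀ = point with lowest y (tie → lowest x): (-6, -1).
  2. Sort the remaining points by polar angle around p₀.
  3. Walk through sorted points, maintaining a stack; pop the top while the last three entries make a non-left turn (cross product ≤ 0).
  4. Final stack is the convex hull in CCW order: (-6, -1), (7, -1), (2, 10), (-7, 6), (-7, 4).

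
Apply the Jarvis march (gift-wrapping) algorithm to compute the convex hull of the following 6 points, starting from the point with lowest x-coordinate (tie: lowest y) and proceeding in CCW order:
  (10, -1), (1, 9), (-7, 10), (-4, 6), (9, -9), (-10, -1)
Hull (CCW) = [(-10, -1), (9, -9), (10, -1), (1, 9), (-7, 10)]

Jarvis march: at each step, from the current hull vertex p, select the next vertex q as the point such that every other point lies strictly to the left of (or on) the directed line p → q. (Equivalently: for every other point r, the cross product (q − p) × (r − p) ≥ 0.)
Starting point (lowest x, tie lowest y): (-10, -1). Wrap until returning to start. Resulting hull: (-10, -1), (9, -9), (10, -1), (1, 9), (-7, 10).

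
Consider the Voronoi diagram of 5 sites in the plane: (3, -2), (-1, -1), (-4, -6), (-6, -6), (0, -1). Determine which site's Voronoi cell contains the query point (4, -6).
Nearest site = (3, -2)

The Voronoi cell of site s contains exactly those query points closer to s than to any other site. Compute squared distances from q = (4, -6) to each site:
  (3 − 4)² + (-2 − -6)² = 17
  (0 − 4)² + (-1 − -6)² = 41
  (-1 − 4)² + (-1 − -6)² = 50
  (-4 − 4)² + (-6 − -6)² = 64
  (-6 − 4)² + (-6 − -6)² = 100
Minimum is attained by (3, -2), so q lies in its Voronoi cell.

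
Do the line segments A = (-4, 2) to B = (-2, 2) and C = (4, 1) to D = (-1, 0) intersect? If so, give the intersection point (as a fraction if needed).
No (intersection of containing lines falls outside at least one segment)

Parametrize and solve: t = 13/2, s = -1. At least one of these is outside [0, 1], so the segments do not intersect.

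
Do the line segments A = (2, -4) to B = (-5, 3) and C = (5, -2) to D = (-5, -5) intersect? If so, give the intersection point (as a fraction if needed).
Yes; intersection at (15/13, -41/13) (t = 11/91 on AB, s = 5/13 on CD)

Parametrize AB as A + t(B − A) = (2 + -7 t, -4 + 7 t) and CD as C + s(D − C) = (5 + -10 s, -2 + -3 s). Solve the linear system for (t, s). Determinant = -91 ≠ 0, so a unique intersection of the containing lines exists. Solution: t = 11/91, s = 5/13 — both in [0, 1], so the segments cross. Intersection point: (15/13, -41/13).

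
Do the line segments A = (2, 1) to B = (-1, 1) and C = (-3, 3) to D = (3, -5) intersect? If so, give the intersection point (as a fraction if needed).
No (intersection of containing lines falls outside at least one segment)

Parametrize and solve: t = 7/6, s = 1/4. At least one of these is outside [0, 1], so the segments do not intersect.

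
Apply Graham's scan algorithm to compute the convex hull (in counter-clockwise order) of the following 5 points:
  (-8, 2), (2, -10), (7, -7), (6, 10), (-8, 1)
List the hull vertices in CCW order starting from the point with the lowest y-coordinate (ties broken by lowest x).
Hull (CCW) = [(2, -10), (7, -7), (6, 10), (-8, 2), (-8, 1)]

Graham scan procedure:
  1. Find the pivot p₀ = point with lowest y (tie → lowest x): (2, -10).
  2. Sort the remaining points by polar angle around p₀.
  3. Walk through sorted points, maintaining a stack; pop the top while the last three entries make a non-left turn (cross product ≤ 0).
  4. Final stack is the convex hull in CCW order: (2, -10), (7, -7), (6, 10), (-8, 2), (-8, 1).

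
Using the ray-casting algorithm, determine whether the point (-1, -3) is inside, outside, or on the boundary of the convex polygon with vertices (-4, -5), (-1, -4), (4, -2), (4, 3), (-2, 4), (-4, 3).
The point (-1, -3) lies strictly inside the polygon

Cast a horizontal ray to the right from the query point and count how many polygon edges it crosses (each edge strictly once or zero times, handled with the usual half-open convention). 
Parity of crossings → odd ⇒ inside.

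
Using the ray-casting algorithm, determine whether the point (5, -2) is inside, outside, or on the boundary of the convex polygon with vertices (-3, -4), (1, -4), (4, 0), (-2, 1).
The point (5, -2) lies strictly outside the polygon

Cast a horizontal ray to the right from the query point and count how many polygon edges it crosses (each edge strictly once or zero times, handled with the usual half-open convention). 
Parity of crossings → even ⇒ outside.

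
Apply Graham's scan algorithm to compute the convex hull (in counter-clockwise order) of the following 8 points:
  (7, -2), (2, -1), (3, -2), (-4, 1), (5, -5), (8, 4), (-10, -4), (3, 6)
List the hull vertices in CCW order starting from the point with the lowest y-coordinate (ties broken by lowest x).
Hull (CCW) = [(5, -5), (7, -2), (8, 4), (3, 6), (-4, 1), (-10, -4)]

Graham scan procedure:
  1. Find the pivot p₀ = point with lowest y (tie → lowest x): (5, -5).
  2. Sort the remaining points by polar angle around p₀.
  3. Walk through sorted points, maintaining a stack; pop the top while the last three entries make a non-left turn (cross product ≤ 0).
  4. Final stack is the convex hull in CCW order: (5, -5), (7, -2), (8, 4), (3, 6), (-4, 1), (-10, -4).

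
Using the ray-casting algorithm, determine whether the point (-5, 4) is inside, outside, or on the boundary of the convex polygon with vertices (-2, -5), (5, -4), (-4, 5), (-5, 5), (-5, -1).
The point (-5, 4) lies on the polygon boundary

Boundary check: the query satisfies the collinearity and bounding-box conditions for some polygon edge, so it lies exactly on the boundary.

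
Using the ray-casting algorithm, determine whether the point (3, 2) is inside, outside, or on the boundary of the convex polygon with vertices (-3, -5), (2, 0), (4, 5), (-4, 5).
The point (3, 2) lies strictly outside the polygon

Cast a horizontal ray to the right from the query point and count how many polygon edges it crosses (each edge strictly once or zero times, handled with the usual half-open convention). 
Parity of crossings → even ⇒ outside.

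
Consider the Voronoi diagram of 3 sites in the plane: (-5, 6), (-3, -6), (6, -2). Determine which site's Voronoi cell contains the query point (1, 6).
Nearest site = (-5, 6)

The Voronoi cell of site s contains exactly those query points closer to s than to any other site. Compute squared distances from q = (1, 6) to each site:
  (-5 − 1)² + (6 − 6)² = 36
  (6 − 1)² + (-2 − 6)² = 89
  (-3 − 1)² + (-6 − 6)² = 160
Minimum is attained by (-5, 6), so q lies in its Voronoi cell.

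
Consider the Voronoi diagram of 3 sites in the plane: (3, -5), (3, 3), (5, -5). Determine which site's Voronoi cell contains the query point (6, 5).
Nearest site = (3, 3)

The Voronoi cell of site s contains exactly those query points closer to s than to any other site. Compute squared distances from q = (6, 5) to each site:
  (3 − 6)² + (3 − 5)² = 13
  (5 − 6)² + (-5 − 5)² = 101
  (3 − 6)² + (-5 − 5)² = 109
Minimum is attained by (3, 3), so q lies in its Voronoi cell.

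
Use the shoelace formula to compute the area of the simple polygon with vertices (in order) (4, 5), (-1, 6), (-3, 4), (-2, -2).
Area = 55/2

Shoelace formula: Area = (1/2) |Σ_i (x_i · y_{i+1} − x_{i+1} · y_i)| (indices mod n). Compute each cross term:
  (4)(6) − (-1)(5) = 29
  (-1)(4) − (-3)(6) = 14
  (-3)(-2) − (-2)(4) = 14
  (-2)(5) − (4)(-2) = -2
Sum = 55, so (signed) Area = 55/2 = 55/2, |Area| = 55/2.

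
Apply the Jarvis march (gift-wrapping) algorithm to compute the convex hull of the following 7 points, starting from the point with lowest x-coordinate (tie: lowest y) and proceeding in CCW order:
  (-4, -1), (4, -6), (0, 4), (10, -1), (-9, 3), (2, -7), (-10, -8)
Hull (CCW) = [(-10, -8), (2, -7), (4, -6), (10, -1), (0, 4), (-9, 3)]

Jarvis march: at each step, from the current hull vertex p, select the next vertex q as the point such that every other point lies strictly to the left of (or on) the directed line p → q. (Equivalently: for every other point r, the cross product (q − p) × (r − p) ≥ 0.)
Starting point (lowest x, tie lowest y): (-10, -8). Wrap until returning to start. Resulting hull: (-10, -8), (2, -7), (4, -6), (10, -1), (0, 4), (-9, 3).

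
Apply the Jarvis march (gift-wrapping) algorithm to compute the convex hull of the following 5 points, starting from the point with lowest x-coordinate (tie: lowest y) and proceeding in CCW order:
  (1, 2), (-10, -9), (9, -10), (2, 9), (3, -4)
Hull (CCW) = [(-10, -9), (9, -10), (2, 9)]

Jarvis march: at each step, from the current hull vertex p, select the next vertex q as the point such that every other point lies strictly to the left of (or on) the directed line p → q. (Equivalently: for every other point r, the cross product (q − p) × (r − p) ≥ 0.)
Starting point (lowest x, tie lowest y): (-10, -9). Wrap until returning to start. Resulting hull: (-10, -9), (9, -10), (2, 9).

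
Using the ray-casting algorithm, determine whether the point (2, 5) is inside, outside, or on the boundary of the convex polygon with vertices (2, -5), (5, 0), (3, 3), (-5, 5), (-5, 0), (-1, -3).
The point (2, 5) lies strictly outside the polygon

Cast a horizontal ray to the right from the query point and count how many polygon edges it crosses (each edge strictly once or zero times, handled with the usual half-open convention). 
Parity of crossings → even ⇒ outside.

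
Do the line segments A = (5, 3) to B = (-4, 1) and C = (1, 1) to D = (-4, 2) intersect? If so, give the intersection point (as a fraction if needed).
Yes; intersection at (-31/19, 29/19) (t = 14/19 on AB, s = 10/19 on CD)

Parametrize AB as A + t(B − A) = (5 + -9 t, 3 + -2 t) and CD as C + s(D − C) = (1 + -5 s, 1 + 1 s). Solve the linear system for (t, s). Determinant = 19 ≠ 0, so a unique intersection of the containing lines exists. Solution: t = 14/19, s = 10/19 — both in [0, 1], so the segments cross. Intersection point: (-31/19, 29/19).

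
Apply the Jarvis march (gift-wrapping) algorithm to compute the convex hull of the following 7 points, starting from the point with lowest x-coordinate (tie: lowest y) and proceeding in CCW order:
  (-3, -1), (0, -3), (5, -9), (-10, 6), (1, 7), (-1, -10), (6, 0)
Hull (CCW) = [(-10, 6), (-1, -10), (5, -9), (6, 0), (1, 7)]

Jarvis march: at each step, from the current hull vertex p, select the next vertex q as the point such that every other point lies strictly to the left of (or on) the directed line p → q. (Equivalently: for every other point r, the cross product (q − p) × (r − p) ≥ 0.)
Starting point (lowest x, tie lowest y): (-10, 6). Wrap until returning to start. Resulting hull: (-10, 6), (-1, -10), (5, -9), (6, 0), (1, 7).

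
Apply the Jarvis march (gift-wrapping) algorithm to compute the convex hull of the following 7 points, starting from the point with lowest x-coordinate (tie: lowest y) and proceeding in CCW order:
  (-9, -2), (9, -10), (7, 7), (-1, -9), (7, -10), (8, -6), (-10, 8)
Hull (CCW) = [(-10, 8), (-9, -2), (-1, -9), (7, -10), (9, -10), (7, 7)]

Jarvis march: at each step, from the current hull vertex p, select the next vertex q as the point such that every other point lies strictly to the left of (or on) the directed line p → q. (Equivalently: for every other point r, the cross product (q − p) × (r − p) ≥ 0.)
Starting point (lowest x, tie lowest y): (-10, 8). Wrap until returning to start. Resulting hull: (-10, 8), (-9, -2), (-1, -9), (7, -10), (9, -10), (7, 7).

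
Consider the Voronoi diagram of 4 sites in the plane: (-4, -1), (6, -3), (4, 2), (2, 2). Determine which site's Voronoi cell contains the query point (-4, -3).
Nearest site = (-4, -1)

The Voronoi cell of site s contains exactly those query points closer to s than to any other site. Compute squared distances from q = (-4, -3) to each site:
  (-4 − -4)² + (-1 − -3)² = 4
  (2 − -4)² + (2 − -3)² = 61
  (4 − -4)² + (2 − -3)² = 89
  (6 − -4)² + (-3 − -3)² = 100
Minimum is attained by (-4, -1), so q lies in its Voronoi cell.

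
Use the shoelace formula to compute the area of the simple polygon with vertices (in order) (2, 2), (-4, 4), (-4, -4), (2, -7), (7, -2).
Area = 147/2

Shoelace formula: Area = (1/2) |Σ_i (x_i · y_{i+1} − x_{i+1} · y_i)| (indices mod n). Compute each cross term:
  (2)(4) − (-4)(2) = 16
  (-4)(-4) − (-4)(4) = 32
  (-4)(-7) − (2)(-4) = 36
  (2)(-2) − (7)(-7) = 45
  (7)(2) − (2)(-2) = 18
Sum = 147, so (signed) Area = 147/2 = 147/2, |Area| = 147/2.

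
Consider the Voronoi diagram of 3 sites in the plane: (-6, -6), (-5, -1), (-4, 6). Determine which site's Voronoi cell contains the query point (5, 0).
Nearest site = (-5, -1)

The Voronoi cell of site s contains exactly those query points closer to s than to any other site. Compute squared distances from q = (5, 0) to each site:
  (-5 − 5)² + (-1 − 0)² = 101
  (-4 − 5)² + (6 − 0)² = 117
  (-6 − 5)² + (-6 − 0)² = 157
Minimum is attained by (-5, -1), so q lies in its Voronoi cell.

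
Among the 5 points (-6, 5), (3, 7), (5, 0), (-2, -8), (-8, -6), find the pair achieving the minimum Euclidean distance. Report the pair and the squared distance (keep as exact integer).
Pair = ((-2, -8), (-8, -6)); squared distance = 40

Compute all C(5, 2) = 10 pairwise squared distances (x_i − x_j)² + (y_i − y_j)². The minimum is 40, attained by the pair ((-2, -8), (-8, -6)).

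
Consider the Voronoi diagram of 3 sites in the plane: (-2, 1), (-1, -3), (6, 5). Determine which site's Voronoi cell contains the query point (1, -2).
Nearest site = (-1, -3)

The Voronoi cell of site s contains exactly those query points closer to s than to any other site. Compute squared distances from q = (1, -2) to each site:
  (-1 − 1)² + (-3 − -2)² = 5
  (-2 − 1)² + (1 − -2)² = 18
  (6 − 1)² + (5 − -2)² = 74
Minimum is attained by (-1, -3), so q lies in its Voronoi cell.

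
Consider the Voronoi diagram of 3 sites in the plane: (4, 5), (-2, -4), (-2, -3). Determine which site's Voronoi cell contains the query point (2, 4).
Nearest site = (4, 5)

The Voronoi cell of site s contains exactly those query points closer to s than to any other site. Compute squared distances from q = (2, 4) to each site:
  (4 − 2)² + (5 − 4)² = 5
  (-2 − 2)² + (-3 − 4)² = 65
  (-2 − 2)² + (-4 − 4)² = 80
Minimum is attained by (4, 5), so q lies in its Voronoi cell.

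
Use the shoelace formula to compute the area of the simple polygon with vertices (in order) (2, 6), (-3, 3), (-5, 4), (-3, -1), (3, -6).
Area = 95/2

Shoelace formula: Area = (1/2) |Σ_i (x_i · y_{i+1} − x_{i+1} · y_i)| (indices mod n). Compute each cross term:
  (2)(3) − (-3)(6) = 24
  (-3)(4) − (-5)(3) = 3
  (-5)(-1) − (-3)(4) = 17
  (-3)(-6) − (3)(-1) = 21
  (3)(6) − (2)(-6) = 30
Sum = 95, so (signed) Area = 95/2 = 95/2, |Area| = 95/2.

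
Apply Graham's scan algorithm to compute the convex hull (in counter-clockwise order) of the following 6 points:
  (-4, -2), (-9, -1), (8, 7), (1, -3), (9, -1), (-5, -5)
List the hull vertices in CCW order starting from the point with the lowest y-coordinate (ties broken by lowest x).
Hull (CCW) = [(-5, -5), (9, -1), (8, 7), (-9, -1)]

Graham scan procedure:
  1. Find the pivot p₀ = point with lowest y (tie → lowest x): (-5, -5).
  2. Sort the remaining points by polar angle around p₀.
  3. Walk through sorted points, maintaining a stack; pop the top while the last three entries make a non-left turn (cross product ≤ 0).
  4. Final stack is the convex hull in CCW order: (-5, -5), (9, -1), (8, 7), (-9, -1).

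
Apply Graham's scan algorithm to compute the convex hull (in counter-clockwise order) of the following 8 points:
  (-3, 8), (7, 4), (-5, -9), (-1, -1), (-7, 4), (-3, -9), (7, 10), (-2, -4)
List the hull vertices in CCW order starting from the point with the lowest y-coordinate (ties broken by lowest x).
Hull (CCW) = [(-5, -9), (-3, -9), (7, 4), (7, 10), (-3, 8), (-7, 4)]

Graham scan procedure:
  1. Find the pivot p₀ = point with lowest y (tie → lowest x): (-5, -9).
  2. Sort the remaining points by polar angle around p₀.
  3. Walk through sorted points, maintaining a stack; pop the top while the last three entries make a non-left turn (cross product ≤ 0).
  4. Final stack is the convex hull in CCW order: (-5, -9), (-3, -9), (7, 4), (7, 10), (-3, 8), (-7, 4).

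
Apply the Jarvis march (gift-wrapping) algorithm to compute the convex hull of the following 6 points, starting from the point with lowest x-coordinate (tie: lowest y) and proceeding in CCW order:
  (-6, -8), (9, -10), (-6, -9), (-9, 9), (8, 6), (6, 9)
Hull (CCW) = [(-9, 9), (-6, -9), (9, -10), (8, 6), (6, 9)]

Jarvis march: at each step, from the current hull vertex p, select the next vertex q as the point such that every other point lies strictly to the left of (or on) the directed line p → q. (Equivalently: for every other point r, the cross product (q − p) × (r − p) ≥ 0.)
Starting point (lowest x, tie lowest y): (-9, 9). Wrap until returning to start. Resulting hull: (-9, 9), (-6, -9), (9, -10), (8, 6), (6, 9).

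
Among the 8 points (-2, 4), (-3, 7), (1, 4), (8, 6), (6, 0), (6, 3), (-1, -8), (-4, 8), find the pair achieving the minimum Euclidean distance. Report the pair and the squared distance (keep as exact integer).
Pair = ((-3, 7), (-4, 8)); squared distance = 2

Compute all C(8, 2) = 28 pairwise squared distances (x_i − x_j)² + (y_i − y_j)². The minimum is 2, attained by the pair ((-3, 7), (-4, 8)).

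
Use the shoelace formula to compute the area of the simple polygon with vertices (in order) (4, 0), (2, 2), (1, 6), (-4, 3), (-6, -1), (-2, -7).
Area = 135/2

Shoelace formula: Area = (1/2) |Σ_i (x_i · y_{i+1} − x_{i+1} · y_i)| (indices mod n). Compute each cross term:
  (4)(2) − (2)(0) = 8
  (2)(6) − (1)(2) = 10
  (1)(3) − (-4)(6) = 27
  (-4)(-1) − (-6)(3) = 22
  (-6)(-7) − (-2)(-1) = 40
  (-2)(0) − (4)(-7) = 28
Sum = 135, so (signed) Area = 135/2 = 135/2, |Area| = 135/2.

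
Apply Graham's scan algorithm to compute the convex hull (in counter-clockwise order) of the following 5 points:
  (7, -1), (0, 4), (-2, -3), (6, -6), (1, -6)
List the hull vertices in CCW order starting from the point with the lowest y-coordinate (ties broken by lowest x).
Hull (CCW) = [(1, -6), (6, -6), (7, -1), (0, 4), (-2, -3)]

Graham scan procedure:
  1. Find the pivot p₀ = point with lowest y (tie → lowest x): (1, -6).
  2. Sort the remaining points by polar angle around p₀.
  3. Walk through sorted points, maintaining a stack; pop the top while the last three entries make a non-left turn (cross product ≤ 0).
  4. Final stack is the convex hull in CCW order: (1, -6), (6, -6), (7, -1), (0, 4), (-2, -3).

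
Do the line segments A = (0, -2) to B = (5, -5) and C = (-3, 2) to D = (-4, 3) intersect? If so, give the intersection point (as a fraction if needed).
No (intersection of containing lines falls outside at least one segment)

Parametrize and solve: t = 1/2, s = -11/2. At least one of these is outside [0, 1], so the segments do not intersect.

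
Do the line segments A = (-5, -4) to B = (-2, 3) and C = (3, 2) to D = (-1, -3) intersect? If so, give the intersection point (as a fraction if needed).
No (intersection of containing lines falls outside at least one segment)

Parametrize and solve: t = -16/13, s = 38/13. At least one of these is outside [0, 1], so the segments do not intersect.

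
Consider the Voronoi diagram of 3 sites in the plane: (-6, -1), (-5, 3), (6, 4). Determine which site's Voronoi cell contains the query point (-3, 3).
Nearest site = (-5, 3)

The Voronoi cell of site s contains exactly those query points closer to s than to any other site. Compute squared distances from q = (-3, 3) to each site:
  (-5 − -3)² + (3 − 3)² = 4
  (-6 − -3)² + (-1 − 3)² = 25
  (6 − -3)² + (4 − 3)² = 82
Minimum is attained by (-5, 3), so q lies in its Voronoi cell.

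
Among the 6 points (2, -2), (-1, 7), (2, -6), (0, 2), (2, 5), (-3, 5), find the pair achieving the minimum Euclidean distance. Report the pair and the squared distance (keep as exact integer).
Pair = ((-1, 7), (-3, 5)); squared distance = 8

Compute all C(6, 2) = 15 pairwise squared distances (x_i − x_j)² + (y_i − y_j)². The minimum is 8, attained by the pair ((-1, 7), (-3, 5)).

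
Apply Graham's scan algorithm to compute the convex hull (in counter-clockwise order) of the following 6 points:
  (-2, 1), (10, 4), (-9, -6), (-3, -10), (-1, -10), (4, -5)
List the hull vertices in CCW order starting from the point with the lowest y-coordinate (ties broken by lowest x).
Hull (CCW) = [(-3, -10), (-1, -10), (4, -5), (10, 4), (-2, 1), (-9, -6)]

Graham scan procedure:
  1. Find the pivot p₀ = point with lowest y (tie → lowest x): (-3, -10).
  2. Sort the remaining points by polar angle around p₀.
  3. Walk through sorted points, maintaining a stack; pop the top while the last three entries make a non-left turn (cross product ≤ 0).
  4. Final stack is the convex hull in CCW order: (-3, -10), (-1, -10), (4, -5), (10, 4), (-2, 1), (-9, -6).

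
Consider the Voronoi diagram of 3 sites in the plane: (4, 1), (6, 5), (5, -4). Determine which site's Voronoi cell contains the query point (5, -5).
Nearest site = (5, -4)

The Voronoi cell of site s contains exactly those query points closer to s than to any other site. Compute squared distances from q = (5, -5) to each site:
  (5 − 5)² + (-4 − -5)² = 1
  (4 − 5)² + (1 − -5)² = 37
  (6 − 5)² + (5 − -5)² = 101
Minimum is attained by (5, -4), so q lies in its Voronoi cell.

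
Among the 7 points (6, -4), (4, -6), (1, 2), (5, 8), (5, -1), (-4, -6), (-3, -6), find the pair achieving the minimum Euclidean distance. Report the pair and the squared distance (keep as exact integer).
Pair = ((-4, -6), (-3, -6)); squared distance = 1

Compute all C(7, 2) = 21 pairwise squared distances (x_i − x_j)² + (y_i − y_j)². The minimum is 1, attained by the pair ((-4, -6), (-3, -6)).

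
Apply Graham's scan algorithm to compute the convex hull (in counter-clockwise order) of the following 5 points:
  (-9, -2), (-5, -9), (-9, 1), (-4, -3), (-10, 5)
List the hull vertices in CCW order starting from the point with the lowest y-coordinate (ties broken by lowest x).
Hull (CCW) = [(-5, -9), (-4, -3), (-10, 5), (-9, -2)]

Graham scan procedure:
  1. Find the pivot p₀ = point with lowest y (tie → lowest x): (-5, -9).
  2. Sort the remaining points by polar angle around p₀.
  3. Walk through sorted points, maintaining a stack; pop the top while the last three entries make a non-left turn (cross product ≤ 0).
  4. Final stack is the convex hull in CCW order: (-5, -9), (-4, -3), (-10, 5), (-9, -2).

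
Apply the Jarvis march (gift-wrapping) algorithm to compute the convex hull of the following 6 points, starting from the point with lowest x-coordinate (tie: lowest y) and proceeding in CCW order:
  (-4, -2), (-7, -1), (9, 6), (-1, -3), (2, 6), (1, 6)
Hull (CCW) = [(-7, -1), (-1, -3), (9, 6), (1, 6)]

Jarvis march: at each step, from the current hull vertex p, select the next vertex q as the point such that every other point lies strictly to the left of (or on) the directed line p → q. (Equivalently: for every other point r, the cross product (q − p) × (r − p) ≥ 0.)
Starting point (lowest x, tie lowest y): (-7, -1). Wrap until returning to start. Resulting hull: (-7, -1), (-1, -3), (9, 6), (1, 6).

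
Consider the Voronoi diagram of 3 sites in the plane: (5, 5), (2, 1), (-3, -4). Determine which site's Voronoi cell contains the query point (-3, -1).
Nearest site = (-3, -4)

The Voronoi cell of site s contains exactly those query points closer to s than to any other site. Compute squared distances from q = (-3, -1) to each site:
  (-3 − -3)² + (-4 − -1)² = 9
  (2 − -3)² + (1 − -1)² = 29
  (5 − -3)² + (5 − -1)² = 100
Minimum is attained by (-3, -4), so q lies in its Voronoi cell.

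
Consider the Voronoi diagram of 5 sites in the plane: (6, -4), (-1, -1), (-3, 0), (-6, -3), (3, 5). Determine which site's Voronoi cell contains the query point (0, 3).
Nearest site = (3, 5)

The Voronoi cell of site s contains exactly those query points closer to s than to any other site. Compute squared distances from q = (0, 3) to each site:
  (3 − 0)² + (5 − 3)² = 13
  (-1 − 0)² + (-1 − 3)² = 17
  (-3 − 0)² + (0 − 3)² = 18
  (-6 − 0)² + (-3 − 3)² = 72
  (6 − 0)² + (-4 − 3)² = 85
Minimum is attained by (3, 5), so q lies in its Voronoi cell.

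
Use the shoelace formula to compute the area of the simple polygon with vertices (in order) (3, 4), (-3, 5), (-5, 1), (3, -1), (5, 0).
Area = 38

Shoelace formula: Area = (1/2) |Σ_i (x_i · y_{i+1} − x_{i+1} · y_i)| (indices mod n). Compute each cross term:
  (3)(5) − (-3)(4) = 27
  (-3)(1) − (-5)(5) = 22
  (-5)(-1) − (3)(1) = 2
  (3)(0) − (5)(-1) = 5
  (5)(4) − (3)(0) = 20
Sum = 76, so (signed) Area = 76/2 = 38, |Area| = 38.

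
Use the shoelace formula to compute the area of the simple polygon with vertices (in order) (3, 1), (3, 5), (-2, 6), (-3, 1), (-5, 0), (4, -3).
Area = 89/2

Shoelace formula: Area = (1/2) |Σ_i (x_i · y_{i+1} − x_{i+1} · y_i)| (indices mod n). Compute each cross term:
  (3)(5) − (3)(1) = 12
  (3)(6) − (-2)(5) = 28
  (-2)(1) − (-3)(6) = 16
  (-3)(0) − (-5)(1) = 5
  (-5)(-3) − (4)(0) = 15
  (4)(1) − (3)(-3) = 13
Sum = 89, so (signed) Area = 89/2 = 89/2, |Area| = 89/2.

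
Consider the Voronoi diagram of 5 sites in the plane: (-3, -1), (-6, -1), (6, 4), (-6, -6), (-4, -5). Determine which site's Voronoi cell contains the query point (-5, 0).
Nearest site = (-6, -1)

The Voronoi cell of site s contains exactly those query points closer to s than to any other site. Compute squared distances from q = (-5, 0) to each site:
  (-6 − -5)² + (-1 − 0)² = 2
  (-3 − -5)² + (-1 − 0)² = 5
  (-4 − -5)² + (-5 − 0)² = 26
  (-6 − -5)² + (-6 − 0)² = 37
  (6 − -5)² + (4 − 0)² = 137
Minimum is attained by (-6, -1), so q lies in its Voronoi cell.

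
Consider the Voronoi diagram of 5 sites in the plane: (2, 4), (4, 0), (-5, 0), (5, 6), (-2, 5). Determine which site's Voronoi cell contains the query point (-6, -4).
Nearest site = (-5, 0)

The Voronoi cell of site s contains exactly those query points closer to s than to any other site. Compute squared distances from q = (-6, -4) to each site:
  (-5 − -6)² + (0 − -4)² = 17
  (-2 − -6)² + (5 − -4)² = 97
  (4 − -6)² + (0 − -4)² = 116
  (2 − -6)² + (4 − -4)² = 128
  (5 − -6)² + (6 − -4)² = 221
Minimum is attained by (-5, 0), so q lies in its Voronoi cell.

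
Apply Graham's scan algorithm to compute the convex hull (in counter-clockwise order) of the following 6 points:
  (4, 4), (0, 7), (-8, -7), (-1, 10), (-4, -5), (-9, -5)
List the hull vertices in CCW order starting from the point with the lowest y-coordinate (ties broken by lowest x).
Hull (CCW) = [(-8, -7), (-4, -5), (4, 4), (-1, 10), (-9, -5)]

Graham scan procedure:
  1. Find the pivot p₀ = point with lowest y (tie → lowest x): (-8, -7).
  2. Sort the remaining points by polar angle around p₀.
  3. Walk through sorted points, maintaining a stack; pop the top while the last three entries make a non-left turn (cross product ≤ 0).
  4. Final stack is the convex hull in CCW order: (-8, -7), (-4, -5), (4, 4), (-1, 10), (-9, -5).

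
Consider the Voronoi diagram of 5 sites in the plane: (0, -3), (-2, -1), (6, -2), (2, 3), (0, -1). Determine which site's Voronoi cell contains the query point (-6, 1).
Nearest site = (-2, -1)

The Voronoi cell of site s contains exactly those query points closer to s than to any other site. Compute squared distances from q = (-6, 1) to each site:
  (-2 − -6)² + (-1 − 1)² = 20
  (0 − -6)² + (-1 − 1)² = 40
  (0 − -6)² + (-3 − 1)² = 52
  (2 − -6)² + (3 − 1)² = 68
  (6 − -6)² + (-2 − 1)² = 153
Minimum is attained by (-2, -1), so q lies in its Voronoi cell.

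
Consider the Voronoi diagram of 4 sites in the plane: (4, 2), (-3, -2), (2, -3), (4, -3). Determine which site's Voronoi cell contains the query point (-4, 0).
Nearest site = (-3, -2)

The Voronoi cell of site s contains exactly those query points closer to s than to any other site. Compute squared distances from q = (-4, 0) to each site:
  (-3 − -4)² + (-2 − 0)² = 5
  (2 − -4)² + (-3 − 0)² = 45
  (4 − -4)² + (2 − 0)² = 68
  (4 − -4)² + (-3 − 0)² = 73
Minimum is attained by (-3, -2), so q lies in its Voronoi cell.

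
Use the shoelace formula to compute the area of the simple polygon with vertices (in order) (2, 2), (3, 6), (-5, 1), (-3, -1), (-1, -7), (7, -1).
Area = 133/2

Shoelace formula: Area = (1/2) |Σ_i (x_i · y_{i+1} − x_{i+1} · y_i)| (indices mod n). Compute each cross term:
  (2)(6) − (3)(2) = 6
  (3)(1) − (-5)(6) = 33
  (-5)(-1) − (-3)(1) = 8
  (-3)(-7) − (-1)(-1) = 20
  (-1)(-1) − (7)(-7) = 50
  (7)(2) − (2)(-1) = 16
Sum = 133, so (signed) Area = 133/2 = 133/2, |Area| = 133/2.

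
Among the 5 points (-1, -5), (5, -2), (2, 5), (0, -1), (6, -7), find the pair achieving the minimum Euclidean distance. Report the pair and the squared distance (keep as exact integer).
Pair = ((-1, -5), (0, -1)); squared distance = 17

Compute all C(5, 2) = 10 pairwise squared distances (x_i − x_j)² + (y_i − y_j)². The minimum is 17, attained by the pair ((-1, -5), (0, -1)).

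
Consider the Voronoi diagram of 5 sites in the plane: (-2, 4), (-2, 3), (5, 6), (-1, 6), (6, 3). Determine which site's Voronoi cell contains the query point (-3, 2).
Nearest site = (-2, 3)

The Voronoi cell of site s contains exactly those query points closer to s than to any other site. Compute squared distances from q = (-3, 2) to each site:
  (-2 − -3)² + (3 − 2)² = 2
  (-2 − -3)² + (4 − 2)² = 5
  (-1 − -3)² + (6 − 2)² = 20
  (5 − -3)² + (6 − 2)² = 80
  (6 − -3)² + (3 − 2)² = 82
Minimum is attained by (-2, 3), so q lies in its Voronoi cell.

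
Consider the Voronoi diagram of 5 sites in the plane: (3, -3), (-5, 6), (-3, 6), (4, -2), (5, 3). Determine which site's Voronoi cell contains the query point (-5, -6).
Nearest site = (3, -3)

The Voronoi cell of site s contains exactly those query points closer to s than to any other site. Compute squared distances from q = (-5, -6) to each site:
  (3 − -5)² + (-3 − -6)² = 73
  (4 − -5)² + (-2 − -6)² = 97
  (-5 − -5)² + (6 − -6)² = 144
  (-3 − -5)² + (6 − -6)² = 148
  (5 − -5)² + (3 − -6)² = 181
Minimum is attained by (3, -3), so q lies in its Voronoi cell.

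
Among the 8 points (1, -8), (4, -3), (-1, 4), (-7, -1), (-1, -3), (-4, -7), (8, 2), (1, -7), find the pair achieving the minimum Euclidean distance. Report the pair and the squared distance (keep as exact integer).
Pair = ((1, -8), (1, -7)); squared distance = 1

Compute all C(8, 2) = 28 pairwise squared distances (x_i − x_j)² + (y_i − y_j)². The minimum is 1, attained by the pair ((1, -8), (1, -7)).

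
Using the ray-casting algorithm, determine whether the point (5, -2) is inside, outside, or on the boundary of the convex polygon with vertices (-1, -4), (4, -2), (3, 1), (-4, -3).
The point (5, -2) lies strictly outside the polygon

Cast a horizontal ray to the right from the query point and count how many polygon edges it crosses (each edge strictly once or zero times, handled with the usual half-open convention). 
Parity of crossings → even ⇒ outside.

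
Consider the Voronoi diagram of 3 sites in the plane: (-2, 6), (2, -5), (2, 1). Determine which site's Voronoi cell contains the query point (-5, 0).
Nearest site = (-2, 6)

The Voronoi cell of site s contains exactly those query points closer to s than to any other site. Compute squared distances from q = (-5, 0) to each site:
  (-2 − -5)² + (6 − 0)² = 45
  (2 − -5)² + (1 − 0)² = 50
  (2 − -5)² + (-5 − 0)² = 74
Minimum is attained by (-2, 6), so q lies in its Voronoi cell.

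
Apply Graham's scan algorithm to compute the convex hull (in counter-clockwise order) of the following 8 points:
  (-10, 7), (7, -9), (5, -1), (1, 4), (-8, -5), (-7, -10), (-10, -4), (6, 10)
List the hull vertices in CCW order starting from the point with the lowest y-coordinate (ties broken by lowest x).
Hull (CCW) = [(-7, -10), (7, -9), (6, 10), (-10, 7), (-10, -4)]

Graham scan procedure:
  1. Find the pivot p₀ = point with lowest y (tie → lowest x): (-7, -10).
  2. Sort the remaining points by polar angle around p₀.
  3. Walk through sorted points, maintaining a stack; pop the top while the last three entries make a non-left turn (cross product ≤ 0).
  4. Final stack is the convex hull in CCW order: (-7, -10), (7, -9), (6, 10), (-10, 7), (-10, -4).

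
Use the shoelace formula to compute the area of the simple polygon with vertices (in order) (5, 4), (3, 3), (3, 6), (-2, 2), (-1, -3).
Area = 49/2

Shoelace formula: Area = (1/2) |Σ_i (x_i · y_{i+1} − x_{i+1} · y_i)| (indices mod n). Compute each cross term:
  (5)(3) − (3)(4) = 3
  (3)(6) − (3)(3) = 9
  (3)(2) − (-2)(6) = 18
  (-2)(-3) − (-1)(2) = 8
  (-1)(4) − (5)(-3) = 11
Sum = 49, so (signed) Area = 49/2 = 49/2, |Area| = 49/2.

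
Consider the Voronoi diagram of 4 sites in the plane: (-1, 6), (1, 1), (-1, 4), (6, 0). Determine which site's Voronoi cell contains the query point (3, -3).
Nearest site = (6, 0)

The Voronoi cell of site s contains exactly those query points closer to s than to any other site. Compute squared distances from q = (3, -3) to each site:
  (6 − 3)² + (0 − -3)² = 18
  (1 − 3)² + (1 − -3)² = 20
  (-1 − 3)² + (4 − -3)² = 65
  (-1 − 3)² + (6 − -3)² = 97
Minimum is attained by (6, 0), so q lies in its Voronoi cell.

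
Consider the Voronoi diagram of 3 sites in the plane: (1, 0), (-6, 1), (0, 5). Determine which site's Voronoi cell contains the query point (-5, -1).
Nearest site = (-6, 1)

The Voronoi cell of site s contains exactly those query points closer to s than to any other site. Compute squared distances from q = (-5, -1) to each site:
  (-6 − -5)² + (1 − -1)² = 5
  (1 − -5)² + (0 − -1)² = 37
  (0 − -5)² + (5 − -1)² = 61
Minimum is attained by (-6, 1), so q lies in its Voronoi cell.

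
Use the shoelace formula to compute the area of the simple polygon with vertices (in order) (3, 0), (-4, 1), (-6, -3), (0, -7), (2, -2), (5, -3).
Area = 45

Shoelace formula: Area = (1/2) |Σ_i (x_i · y_{i+1} − x_{i+1} · y_i)| (indices mod n). Compute each cross term:
  (3)(1) − (-4)(0) = 3
  (-4)(-3) − (-6)(1) = 18
  (-6)(-7) − (0)(-3) = 42
  (0)(-2) − (2)(-7) = 14
  (2)(-3) − (5)(-2) = 4
  (5)(0) − (3)(-3) = 9
Sum = 90, so (signed) Area = 90/2 = 45, |Area| = 45.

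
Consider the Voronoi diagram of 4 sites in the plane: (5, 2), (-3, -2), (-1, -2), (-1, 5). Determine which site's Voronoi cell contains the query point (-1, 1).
Nearest site = (-1, -2)

The Voronoi cell of site s contains exactly those query points closer to s than to any other site. Compute squared distances from q = (-1, 1) to each site:
  (-1 − -1)² + (-2 − 1)² = 9
  (-3 − -1)² + (-2 − 1)² = 13
  (-1 − -1)² + (5 − 1)² = 16
  (5 − -1)² + (2 − 1)² = 37
Minimum is attained by (-1, -2), so q lies in its Voronoi cell.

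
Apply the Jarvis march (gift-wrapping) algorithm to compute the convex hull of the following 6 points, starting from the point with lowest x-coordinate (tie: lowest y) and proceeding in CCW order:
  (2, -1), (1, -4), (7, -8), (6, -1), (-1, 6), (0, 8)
Hull (CCW) = [(-1, 6), (1, -4), (7, -8), (6, -1), (0, 8)]

Jarvis march: at each step, from the current hull vertex p, select the next vertex q as the point such that every other point lies strictly to the left of (or on) the directed line p → q. (Equivalently: for every other point r, the cross product (q − p) × (r − p) ≥ 0.)
Starting point (lowest x, tie lowest y): (-1, 6). Wrap until returning to start. Resulting hull: (-1, 6), (1, -4), (7, -8), (6, -1), (0, 8).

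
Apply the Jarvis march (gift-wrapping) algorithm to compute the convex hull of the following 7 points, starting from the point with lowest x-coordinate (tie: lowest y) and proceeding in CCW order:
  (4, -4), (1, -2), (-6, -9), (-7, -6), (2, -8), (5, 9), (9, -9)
Hull (CCW) = [(-7, -6), (-6, -9), (9, -9), (5, 9)]

Jarvis march: at each step, from the current hull vertex p, select the next vertex q as the point such that every other point lies strictly to the left of (or on) the directed line p → q. (Equivalently: for every other point r, the cross product (q − p) × (r − p) ≥ 0.)
Starting point (lowest x, tie lowest y): (-7, -6). Wrap until returning to start. Resulting hull: (-7, -6), (-6, -9), (9, -9), (5, 9).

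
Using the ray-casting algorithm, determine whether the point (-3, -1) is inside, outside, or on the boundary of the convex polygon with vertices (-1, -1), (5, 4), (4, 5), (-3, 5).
The point (-3, -1) lies strictly outside the polygon

Cast a horizontal ray to the right from the query point and count how many polygon edges it crosses (each edge strictly once or zero times, handled with the usual half-open convention). 
Parity of crossings → even ⇒ outside.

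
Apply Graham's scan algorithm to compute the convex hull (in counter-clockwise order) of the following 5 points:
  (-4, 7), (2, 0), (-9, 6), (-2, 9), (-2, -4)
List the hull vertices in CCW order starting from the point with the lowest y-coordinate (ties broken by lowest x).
Hull (CCW) = [(-2, -4), (2, 0), (-2, 9), (-9, 6)]

Graham scan procedure:
  1. Find the pivot p₀ = point with lowest y (tie → lowest x): (-2, -4).
  2. Sort the remaining points by polar angle around p₀.
  3. Walk through sorted points, maintaining a stack; pop the top while the last three entries make a non-left turn (cross product ≤ 0).
  4. Final stack is the convex hull in CCW order: (-2, -4), (2, 0), (-2, 9), (-9, 6).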